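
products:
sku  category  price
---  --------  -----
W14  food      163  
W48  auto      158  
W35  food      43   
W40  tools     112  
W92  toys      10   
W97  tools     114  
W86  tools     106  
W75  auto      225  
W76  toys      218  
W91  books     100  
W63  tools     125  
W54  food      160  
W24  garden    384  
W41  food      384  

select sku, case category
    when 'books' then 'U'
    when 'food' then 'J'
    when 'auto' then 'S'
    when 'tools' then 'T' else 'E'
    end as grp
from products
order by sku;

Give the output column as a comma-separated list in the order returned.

sku=W14: category='food' → J
sku=W24: ELSE → E
sku=W35: category='food' → J
sku=W40: category='tools' → T
sku=W41: category='food' → J
sku=W48: category='auto' → S
sku=W54: category='food' → J
sku=W63: category='tools' → T
sku=W75: category='auto' → S
sku=W76: ELSE → E
sku=W86: category='tools' → T
sku=W91: category='books' → U
sku=W92: ELSE → E
sku=W97: category='tools' → T

J, E, J, T, J, S, J, T, S, E, T, U, E, T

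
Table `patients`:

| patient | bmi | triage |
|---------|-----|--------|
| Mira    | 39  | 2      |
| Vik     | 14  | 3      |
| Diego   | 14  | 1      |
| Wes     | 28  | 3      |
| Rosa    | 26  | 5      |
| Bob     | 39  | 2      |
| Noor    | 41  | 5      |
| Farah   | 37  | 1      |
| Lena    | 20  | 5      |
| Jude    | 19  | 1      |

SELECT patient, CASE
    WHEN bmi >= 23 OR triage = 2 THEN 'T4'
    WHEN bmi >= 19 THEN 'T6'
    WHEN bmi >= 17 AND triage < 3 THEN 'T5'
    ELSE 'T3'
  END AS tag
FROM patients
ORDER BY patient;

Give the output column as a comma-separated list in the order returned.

T4, T3, T4, T6, T6, T4, T4, T4, T3, T4

patient=Bob: bmi >= 23 OR triage = 2 → T4
patient=Diego: ELSE → T3
patient=Farah: bmi >= 23 OR triage = 2 → T4
patient=Jude: bmi >= 19 → T6
patient=Lena: bmi >= 19 → T6
patient=Mira: bmi >= 23 OR triage = 2 → T4
patient=Noor: bmi >= 23 OR triage = 2 → T4
patient=Rosa: bmi >= 23 OR triage = 2 → T4
patient=Vik: ELSE → T3
patient=Wes: bmi >= 23 OR triage = 2 → T4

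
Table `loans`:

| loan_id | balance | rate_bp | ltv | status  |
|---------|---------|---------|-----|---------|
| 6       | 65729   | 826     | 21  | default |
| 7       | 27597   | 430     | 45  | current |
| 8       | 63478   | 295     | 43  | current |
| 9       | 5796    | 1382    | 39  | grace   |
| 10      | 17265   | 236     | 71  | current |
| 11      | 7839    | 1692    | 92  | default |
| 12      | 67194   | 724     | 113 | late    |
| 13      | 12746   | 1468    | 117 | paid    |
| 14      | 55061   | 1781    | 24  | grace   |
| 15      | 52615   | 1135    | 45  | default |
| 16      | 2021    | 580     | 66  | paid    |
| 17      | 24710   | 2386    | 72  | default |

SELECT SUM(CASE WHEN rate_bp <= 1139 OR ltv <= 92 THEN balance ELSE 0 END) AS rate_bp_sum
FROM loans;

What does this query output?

loan_id=6: ✓ → 65729
loan_id=7: ✓ → 27597
loan_id=8: ✓ → 63478
loan_id=9: ✓ → 5796
loan_id=10: ✓ → 17265
loan_id=11: ✓ → 7839
loan_id=12: ✓ → 67194
loan_id=13: ✗
loan_id=14: ✓ → 55061
loan_id=15: ✓ → 52615
loan_id=16: ✓ → 2021
loan_id=17: ✓ → 24710
rate_bp_sum = 65729 + 27597 + 63478 + 5796 + 17265 + 7839 + 67194 + 55061 + 52615 + 2021 + 24710 = 389305

389305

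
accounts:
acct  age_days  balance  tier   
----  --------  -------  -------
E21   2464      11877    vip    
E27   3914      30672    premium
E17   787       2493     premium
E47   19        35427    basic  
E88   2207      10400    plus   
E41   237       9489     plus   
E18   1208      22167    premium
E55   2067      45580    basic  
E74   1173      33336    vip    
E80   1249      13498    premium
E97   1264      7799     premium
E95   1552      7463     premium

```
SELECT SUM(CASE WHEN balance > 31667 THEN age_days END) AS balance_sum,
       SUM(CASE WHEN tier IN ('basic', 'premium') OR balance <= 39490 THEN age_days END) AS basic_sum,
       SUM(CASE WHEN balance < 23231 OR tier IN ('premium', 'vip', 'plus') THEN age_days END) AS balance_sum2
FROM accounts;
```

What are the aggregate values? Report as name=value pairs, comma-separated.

[balance_sum: balance > 31667]
acct=E21: ✗
acct=E27: ✗
acct=E17: ✗
acct=E47: ✓ → 19
acct=E88: ✗
acct=E41: ✗
acct=E18: ✗
acct=E55: ✓ → 2067
acct=E74: ✓ → 1173
acct=E80: ✗
acct=E97: ✗
acct=E95: ✗
balance_sum = 19 + 2067 + 1173 = 3259
—
[basic_sum: tier IN ('basic', 'premium') OR balance <= 39490]
acct=E21: ✓ → 2464
acct=E27: ✓ → 3914
acct=E17: ✓ → 787
acct=E47: ✓ → 19
acct=E88: ✓ → 2207
acct=E41: ✓ → 237
acct=E18: ✓ → 1208
acct=E55: ✓ → 2067
acct=E74: ✓ → 1173
acct=E80: ✓ → 1249
acct=E97: ✓ → 1264
acct=E95: ✓ → 1552
basic_sum = 2464 + 3914 + 787 + 19 + 2207 + 237 + 1208 + 2067 + 1173 + 1249 + 1264 + 1552 = 18141
—
[balance_sum2: balance < 23231 OR tier IN ('premium', 'vip', 'plus')]
acct=E21: ✓ → 2464
acct=E27: ✓ → 3914
acct=E17: ✓ → 787
acct=E47: ✗
acct=E88: ✓ → 2207
acct=E41: ✓ → 237
acct=E18: ✓ → 1208
acct=E55: ✗
acct=E74: ✓ → 1173
acct=E80: ✓ → 1249
acct=E97: ✓ → 1264
acct=E95: ✓ → 1552
balance_sum2 = 2464 + 3914 + 787 + 2207 + 237 + 1208 + 1173 + 1249 + 1264 + 1552 = 16055

balance_sum=3259, basic_sum=18141, balance_sum2=16055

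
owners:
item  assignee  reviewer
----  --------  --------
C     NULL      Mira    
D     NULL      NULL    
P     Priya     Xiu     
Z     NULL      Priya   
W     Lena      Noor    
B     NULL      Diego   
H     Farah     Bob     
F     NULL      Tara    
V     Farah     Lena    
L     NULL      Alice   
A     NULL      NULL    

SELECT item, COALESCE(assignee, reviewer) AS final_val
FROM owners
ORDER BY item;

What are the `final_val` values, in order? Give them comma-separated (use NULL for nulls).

item=A: assignee=NULL, reviewer=NULL (all NULL) → NULL
item=B: assignee=NULL, reviewer=Diego → Diego
item=C: assignee=NULL, reviewer=Mira → Mira
item=D: assignee=NULL, reviewer=NULL (all NULL) → NULL
item=F: assignee=NULL, reviewer=Tara → Tara
item=H: assignee=Farah → Farah
item=L: assignee=NULL, reviewer=Alice → Alice
item=P: assignee=Priya → Priya
item=V: assignee=Farah → Farah
item=W: assignee=Lena → Lena
item=Z: assignee=NULL, reviewer=Priya → Priya

NULL, Diego, Mira, NULL, Tara, Farah, Alice, Priya, Farah, Lena, Priya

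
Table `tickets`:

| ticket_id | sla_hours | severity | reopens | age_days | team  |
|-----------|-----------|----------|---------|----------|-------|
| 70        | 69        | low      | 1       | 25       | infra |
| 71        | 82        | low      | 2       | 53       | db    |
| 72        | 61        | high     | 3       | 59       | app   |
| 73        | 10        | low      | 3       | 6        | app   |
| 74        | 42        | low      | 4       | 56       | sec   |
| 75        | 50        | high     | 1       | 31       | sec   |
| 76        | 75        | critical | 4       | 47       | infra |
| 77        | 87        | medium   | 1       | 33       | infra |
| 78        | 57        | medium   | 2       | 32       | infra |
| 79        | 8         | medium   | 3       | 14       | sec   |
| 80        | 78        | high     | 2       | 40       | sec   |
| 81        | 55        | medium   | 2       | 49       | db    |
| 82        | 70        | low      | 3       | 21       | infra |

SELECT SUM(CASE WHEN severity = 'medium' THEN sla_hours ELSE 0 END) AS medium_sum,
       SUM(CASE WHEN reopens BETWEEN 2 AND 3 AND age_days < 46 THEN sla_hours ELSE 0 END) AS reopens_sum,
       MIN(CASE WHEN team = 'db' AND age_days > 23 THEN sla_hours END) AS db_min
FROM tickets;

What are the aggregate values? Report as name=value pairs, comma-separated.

medium_sum=207, reopens_sum=223, db_min=55

[medium_sum: severity = 'medium']
ticket_id=70: ✗
ticket_id=71: ✗
ticket_id=72: ✗
ticket_id=73: ✗
ticket_id=74: ✗
ticket_id=75: ✗
ticket_id=76: ✗
ticket_id=77: ✓ → 87
ticket_id=78: ✓ → 57
ticket_id=79: ✓ → 8
ticket_id=80: ✗
ticket_id=81: ✓ → 55
ticket_id=82: ✗
medium_sum = 87 + 57 + 8 + 55 = 207
—
[reopens_sum: reopens BETWEEN 2 AND 3 AND age_days < 46]
ticket_id=70: ✗
ticket_id=71: ✗
ticket_id=72: ✗
ticket_id=73: ✓ → 10
ticket_id=74: ✗
ticket_id=75: ✗
ticket_id=76: ✗
ticket_id=77: ✗
ticket_id=78: ✓ → 57
ticket_id=79: ✓ → 8
ticket_id=80: ✓ → 78
ticket_id=81: ✗
ticket_id=82: ✓ → 70
reopens_sum = 10 + 57 + 8 + 78 + 70 = 223
—
[db_min: team = 'db' AND age_days > 23]
ticket_id=70: ✗
ticket_id=71: ✓ → 82
ticket_id=72: ✗
ticket_id=73: ✗
ticket_id=74: ✗
ticket_id=75: ✗
ticket_id=76: ✗
ticket_id=77: ✗
ticket_id=78: ✗
ticket_id=79: ✗
ticket_id=80: ✗
ticket_id=81: ✓ → 55
ticket_id=82: ✗
db_min = MIN(82, 55) = 55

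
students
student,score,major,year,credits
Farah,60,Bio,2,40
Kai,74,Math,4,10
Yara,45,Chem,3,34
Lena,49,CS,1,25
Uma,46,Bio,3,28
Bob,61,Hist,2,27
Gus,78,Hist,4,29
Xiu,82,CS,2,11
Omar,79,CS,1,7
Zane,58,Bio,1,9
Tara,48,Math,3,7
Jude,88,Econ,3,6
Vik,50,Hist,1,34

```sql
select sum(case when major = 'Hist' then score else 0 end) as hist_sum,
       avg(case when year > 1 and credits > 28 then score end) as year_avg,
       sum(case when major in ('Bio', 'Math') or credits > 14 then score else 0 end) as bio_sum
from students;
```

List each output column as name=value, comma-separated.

[hist_sum: major = 'Hist']
student=Farah: ✗
student=Kai: ✗
student=Yara: ✗
student=Lena: ✗
student=Uma: ✗
student=Bob: ✓ → 61
student=Gus: ✓ → 78
student=Xiu: ✗
student=Omar: ✗
student=Zane: ✗
student=Tara: ✗
student=Jude: ✗
student=Vik: ✓ → 50
hist_sum = 61 + 78 + 50 = 189
—
[year_avg: year > 1 and credits > 28]
student=Farah: ✓ → 60
student=Kai: ✗
student=Yara: ✓ → 45
student=Lena: ✗
student=Uma: ✗
student=Bob: ✗
student=Gus: ✓ → 78
student=Xiu: ✗
student=Omar: ✗
student=Zane: ✗
student=Tara: ✗
student=Jude: ✗
student=Vik: ✗
year_avg = (60 + 45 + 78) / 3 = 61
—
[bio_sum: major in ('Bio', 'Math') or credits > 14]
student=Farah: ✓ → 60
student=Kai: ✓ → 74
student=Yara: ✓ → 45
student=Lena: ✓ → 49
student=Uma: ✓ → 46
student=Bob: ✓ → 61
student=Gus: ✓ → 78
student=Xiu: ✗
student=Omar: ✗
student=Zane: ✓ → 58
student=Tara: ✓ → 48
student=Jude: ✗
student=Vik: ✓ → 50
bio_sum = 60 + 74 + 45 + 49 + 46 + 61 + 78 + 58 + 48 + 50 = 569

hist_sum=189, year_avg=61, bio_sum=569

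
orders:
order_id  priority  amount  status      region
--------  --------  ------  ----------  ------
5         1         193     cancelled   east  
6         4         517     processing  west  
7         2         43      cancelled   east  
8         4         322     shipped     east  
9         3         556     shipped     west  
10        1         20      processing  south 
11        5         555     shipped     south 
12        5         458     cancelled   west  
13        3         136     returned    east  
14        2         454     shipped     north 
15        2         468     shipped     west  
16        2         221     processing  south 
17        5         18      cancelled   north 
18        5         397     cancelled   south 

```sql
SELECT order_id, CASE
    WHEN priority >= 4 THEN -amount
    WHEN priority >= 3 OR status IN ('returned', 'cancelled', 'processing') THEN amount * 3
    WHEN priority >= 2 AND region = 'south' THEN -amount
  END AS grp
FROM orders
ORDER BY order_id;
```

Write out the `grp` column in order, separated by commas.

579, -517, 129, -322, 1668, 60, -555, -458, 408, NULL, NULL, 663, -18, -397

order_id=5: priority >= 3 OR status IN ('returned', 'cancelled', 'processing') → 579
order_id=6: priority >= 4 → -517
order_id=7: priority >= 3 OR status IN ('returned', 'cancelled', 'processing') → 129
order_id=8: priority >= 4 → -322
order_id=9: priority >= 3 OR status IN ('returned', 'cancelled', 'processing') → 1668
order_id=10: priority >= 3 OR status IN ('returned', 'cancelled', 'processing') → 60
order_id=11: priority >= 4 → -555
order_id=12: priority >= 4 → -458
order_id=13: priority >= 3 OR status IN ('returned', 'cancelled', 'processing') → 408
order_id=14: (no match → NULL) → NULL
order_id=15: (no match → NULL) → NULL
order_id=16: priority >= 3 OR status IN ('returned', 'cancelled', 'processing') → 663
order_id=17: priority >= 4 → -18
order_id=18: priority >= 4 → -397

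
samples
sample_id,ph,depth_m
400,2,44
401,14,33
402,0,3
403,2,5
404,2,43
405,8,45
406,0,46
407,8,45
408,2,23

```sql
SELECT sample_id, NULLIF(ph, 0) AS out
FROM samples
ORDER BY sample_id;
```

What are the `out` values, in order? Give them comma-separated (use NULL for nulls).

2, 14, NULL, 2, 2, 8, NULL, 8, 2

sample_id=400: ph=2 vs 0: differ → 2
sample_id=401: ph=14 vs 0: differ → 14
sample_id=402: ph=0 vs 0: equal → NULL
sample_id=403: ph=2 vs 0: differ → 2
sample_id=404: ph=2 vs 0: differ → 2
sample_id=405: ph=8 vs 0: differ → 8
sample_id=406: ph=0 vs 0: equal → NULL
sample_id=407: ph=8 vs 0: differ → 8
sample_id=408: ph=2 vs 0: differ → 2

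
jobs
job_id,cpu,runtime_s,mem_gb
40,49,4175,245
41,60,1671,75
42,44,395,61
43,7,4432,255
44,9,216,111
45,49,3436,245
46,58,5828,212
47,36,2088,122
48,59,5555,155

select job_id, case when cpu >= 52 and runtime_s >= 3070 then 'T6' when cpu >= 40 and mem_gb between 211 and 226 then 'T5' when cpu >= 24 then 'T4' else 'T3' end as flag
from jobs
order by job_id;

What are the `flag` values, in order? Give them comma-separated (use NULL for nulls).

job_id=40: cpu >= 24 → T4
job_id=41: cpu >= 24 → T4
job_id=42: cpu >= 24 → T4
job_id=43: ELSE → T3
job_id=44: ELSE → T3
job_id=45: cpu >= 24 → T4
job_id=46: cpu >= 52 and runtime_s >= 3070 → T6
job_id=47: cpu >= 24 → T4
job_id=48: cpu >= 52 and runtime_s >= 3070 → T6

T4, T4, T4, T3, T3, T4, T6, T4, T6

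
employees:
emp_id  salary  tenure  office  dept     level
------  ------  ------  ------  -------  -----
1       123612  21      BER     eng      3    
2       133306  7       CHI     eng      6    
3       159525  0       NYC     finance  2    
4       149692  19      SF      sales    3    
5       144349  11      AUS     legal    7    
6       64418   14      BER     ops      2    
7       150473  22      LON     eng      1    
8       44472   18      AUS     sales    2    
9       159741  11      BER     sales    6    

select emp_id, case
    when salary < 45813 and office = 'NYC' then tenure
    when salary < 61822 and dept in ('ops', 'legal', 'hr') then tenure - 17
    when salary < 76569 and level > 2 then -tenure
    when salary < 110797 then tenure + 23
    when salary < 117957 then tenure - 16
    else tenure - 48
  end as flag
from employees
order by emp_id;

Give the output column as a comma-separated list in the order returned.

-27, -41, -48, -29, -37, 37, -26, 41, -37

emp_id=1: ELSE → -27
emp_id=2: ELSE → -41
emp_id=3: ELSE → -48
emp_id=4: ELSE → -29
emp_id=5: ELSE → -37
emp_id=6: salary < 110797 → 37
emp_id=7: ELSE → -26
emp_id=8: salary < 110797 → 41
emp_id=9: ELSE → -37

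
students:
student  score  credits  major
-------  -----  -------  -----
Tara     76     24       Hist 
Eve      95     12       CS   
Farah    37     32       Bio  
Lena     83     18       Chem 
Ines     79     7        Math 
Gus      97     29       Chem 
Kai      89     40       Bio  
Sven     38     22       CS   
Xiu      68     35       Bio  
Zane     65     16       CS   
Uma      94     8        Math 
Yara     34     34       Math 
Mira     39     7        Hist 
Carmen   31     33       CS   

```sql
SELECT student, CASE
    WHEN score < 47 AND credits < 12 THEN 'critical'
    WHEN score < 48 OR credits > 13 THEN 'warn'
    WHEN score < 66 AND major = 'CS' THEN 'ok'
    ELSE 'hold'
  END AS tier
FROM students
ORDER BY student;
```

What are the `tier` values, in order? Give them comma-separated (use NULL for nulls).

student=Carmen: score < 48 OR credits > 13 → warn
student=Eve: ELSE → hold
student=Farah: score < 48 OR credits > 13 → warn
student=Gus: score < 48 OR credits > 13 → warn
student=Ines: ELSE → hold
student=Kai: score < 48 OR credits > 13 → warn
student=Lena: score < 48 OR credits > 13 → warn
student=Mira: score < 47 AND credits < 12 → critical
student=Sven: score < 48 OR credits > 13 → warn
student=Tara: score < 48 OR credits > 13 → warn
student=Uma: ELSE → hold
student=Xiu: score < 48 OR credits > 13 → warn
student=Yara: score < 48 OR credits > 13 → warn
student=Zane: score < 48 OR credits > 13 → warn

warn, hold, warn, warn, hold, warn, warn, critical, warn, warn, hold, warn, warn, warn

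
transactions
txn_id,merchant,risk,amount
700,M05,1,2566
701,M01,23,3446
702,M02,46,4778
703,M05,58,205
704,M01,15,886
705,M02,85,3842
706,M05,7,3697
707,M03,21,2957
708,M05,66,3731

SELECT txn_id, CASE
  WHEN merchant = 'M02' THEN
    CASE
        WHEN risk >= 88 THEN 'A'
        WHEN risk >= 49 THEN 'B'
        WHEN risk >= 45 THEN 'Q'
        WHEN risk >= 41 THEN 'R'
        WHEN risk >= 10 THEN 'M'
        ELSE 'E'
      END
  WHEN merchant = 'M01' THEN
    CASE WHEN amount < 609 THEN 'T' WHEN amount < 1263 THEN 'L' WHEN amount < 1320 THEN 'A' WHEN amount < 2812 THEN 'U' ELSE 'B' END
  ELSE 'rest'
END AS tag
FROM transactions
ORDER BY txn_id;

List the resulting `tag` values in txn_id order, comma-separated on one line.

rest, B, Q, rest, L, B, rest, rest, rest

txn_id=700: merchant='M05' → outer ELSE → rest
txn_id=701: merchant='M01' → inner[ELSE] → B
txn_id=702: merchant='M02' → inner[risk >= 45] → Q
txn_id=703: merchant='M05' → outer ELSE → rest
txn_id=704: merchant='M01' → inner[amount < 1263] → L
txn_id=705: merchant='M02' → inner[risk >= 49] → B
txn_id=706: merchant='M05' → outer ELSE → rest
txn_id=707: merchant='M03' → outer ELSE → rest
txn_id=708: merchant='M05' → outer ELSE → rest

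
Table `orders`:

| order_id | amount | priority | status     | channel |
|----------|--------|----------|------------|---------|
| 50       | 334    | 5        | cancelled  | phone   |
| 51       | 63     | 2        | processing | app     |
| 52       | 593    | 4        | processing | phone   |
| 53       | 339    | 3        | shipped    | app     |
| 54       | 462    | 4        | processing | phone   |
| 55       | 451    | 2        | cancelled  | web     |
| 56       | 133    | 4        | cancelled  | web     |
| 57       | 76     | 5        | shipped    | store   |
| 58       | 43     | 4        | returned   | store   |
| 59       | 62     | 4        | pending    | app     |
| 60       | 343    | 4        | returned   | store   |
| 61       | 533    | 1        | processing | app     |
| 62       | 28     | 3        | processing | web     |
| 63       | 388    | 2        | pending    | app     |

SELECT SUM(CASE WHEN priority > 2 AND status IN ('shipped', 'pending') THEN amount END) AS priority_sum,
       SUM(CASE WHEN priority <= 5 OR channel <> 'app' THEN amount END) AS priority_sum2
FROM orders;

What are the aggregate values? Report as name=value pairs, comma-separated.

[priority_sum: priority > 2 AND status IN ('shipped', 'pending')]
order_id=50: ✗
order_id=51: ✗
order_id=52: ✗
order_id=53: ✓ → 339
order_id=54: ✗
order_id=55: ✗
order_id=56: ✗
order_id=57: ✓ → 76
order_id=58: ✗
order_id=59: ✓ → 62
order_id=60: ✗
order_id=61: ✗
order_id=62: ✗
order_id=63: ✗
priority_sum = 339 + 76 + 62 = 477
—
[priority_sum2: priority <= 5 OR channel <> 'app']
order_id=50: ✓ → 334
order_id=51: ✓ → 63
order_id=52: ✓ → 593
order_id=53: ✓ → 339
order_id=54: ✓ → 462
order_id=55: ✓ → 451
order_id=56: ✓ → 133
order_id=57: ✓ → 76
order_id=58: ✓ → 43
order_id=59: ✓ → 62
order_id=60: ✓ → 343
order_id=61: ✓ → 533
order_id=62: ✓ → 28
order_id=63: ✓ → 388
priority_sum2 = 334 + 63 + 593 + 339 + 462 + 451 + 133 + 76 + 43 + 62 + 343 + 533 + 28 + 388 = 3848

priority_sum=477, priority_sum2=3848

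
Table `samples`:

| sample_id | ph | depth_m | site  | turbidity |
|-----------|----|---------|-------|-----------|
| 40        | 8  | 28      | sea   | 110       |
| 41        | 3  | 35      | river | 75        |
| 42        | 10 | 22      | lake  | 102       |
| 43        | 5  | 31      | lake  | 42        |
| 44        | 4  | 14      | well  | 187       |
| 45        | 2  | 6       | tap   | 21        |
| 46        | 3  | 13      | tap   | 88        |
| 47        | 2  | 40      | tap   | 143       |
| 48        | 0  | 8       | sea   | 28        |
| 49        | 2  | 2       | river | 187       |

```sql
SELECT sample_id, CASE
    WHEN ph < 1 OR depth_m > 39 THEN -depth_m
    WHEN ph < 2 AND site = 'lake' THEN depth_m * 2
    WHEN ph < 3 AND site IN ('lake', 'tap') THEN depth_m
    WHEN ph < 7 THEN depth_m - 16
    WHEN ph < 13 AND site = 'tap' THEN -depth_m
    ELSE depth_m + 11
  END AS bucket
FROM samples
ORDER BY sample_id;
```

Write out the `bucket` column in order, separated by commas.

sample_id=40: ELSE → 39
sample_id=41: ph < 7 → 19
sample_id=42: ELSE → 33
sample_id=43: ph < 7 → 15
sample_id=44: ph < 7 → -2
sample_id=45: ph < 3 AND site IN ('lake', 'tap') → 6
sample_id=46: ph < 7 → -3
sample_id=47: ph < 1 OR depth_m > 39 → -40
sample_id=48: ph < 1 OR depth_m > 39 → -8
sample_id=49: ph < 7 → -14

39, 19, 33, 15, -2, 6, -3, -40, -8, -14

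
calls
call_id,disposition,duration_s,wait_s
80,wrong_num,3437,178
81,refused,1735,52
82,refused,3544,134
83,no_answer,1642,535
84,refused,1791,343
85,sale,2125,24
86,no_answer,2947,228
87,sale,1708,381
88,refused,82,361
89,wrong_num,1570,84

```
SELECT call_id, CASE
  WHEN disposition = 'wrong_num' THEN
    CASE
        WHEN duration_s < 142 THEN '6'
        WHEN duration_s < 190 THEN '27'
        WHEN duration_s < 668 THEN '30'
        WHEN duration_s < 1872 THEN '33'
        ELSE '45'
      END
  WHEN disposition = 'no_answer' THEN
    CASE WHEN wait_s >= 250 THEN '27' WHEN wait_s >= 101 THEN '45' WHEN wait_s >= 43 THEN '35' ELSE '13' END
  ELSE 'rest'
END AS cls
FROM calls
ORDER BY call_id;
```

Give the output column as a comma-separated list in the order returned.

45, rest, rest, 27, rest, rest, 45, rest, rest, 33

call_id=80: disposition='wrong_num' → inner[ELSE] → 45
call_id=81: disposition='refused' → outer ELSE → rest
call_id=82: disposition='refused' → outer ELSE → rest
call_id=83: disposition='no_answer' → inner[wait_s >= 250] → 27
call_id=84: disposition='refused' → outer ELSE → rest
call_id=85: disposition='sale' → outer ELSE → rest
call_id=86: disposition='no_answer' → inner[wait_s >= 101] → 45
call_id=87: disposition='sale' → outer ELSE → rest
call_id=88: disposition='refused' → outer ELSE → rest
call_id=89: disposition='wrong_num' → inner[duration_s < 1872] → 33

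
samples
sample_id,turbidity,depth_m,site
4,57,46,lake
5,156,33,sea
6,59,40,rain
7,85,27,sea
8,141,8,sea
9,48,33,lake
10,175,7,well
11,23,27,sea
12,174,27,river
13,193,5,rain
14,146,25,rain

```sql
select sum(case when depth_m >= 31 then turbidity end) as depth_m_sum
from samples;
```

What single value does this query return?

sample_id=4: ✓ → 57
sample_id=5: ✓ → 156
sample_id=6: ✓ → 59
sample_id=7: ✗
sample_id=8: ✗
sample_id=9: ✓ → 48
sample_id=10: ✗
sample_id=11: ✗
sample_id=12: ✗
sample_id=13: ✗
sample_id=14: ✗
depth_m_sum = 57 + 156 + 59 + 48 = 320

320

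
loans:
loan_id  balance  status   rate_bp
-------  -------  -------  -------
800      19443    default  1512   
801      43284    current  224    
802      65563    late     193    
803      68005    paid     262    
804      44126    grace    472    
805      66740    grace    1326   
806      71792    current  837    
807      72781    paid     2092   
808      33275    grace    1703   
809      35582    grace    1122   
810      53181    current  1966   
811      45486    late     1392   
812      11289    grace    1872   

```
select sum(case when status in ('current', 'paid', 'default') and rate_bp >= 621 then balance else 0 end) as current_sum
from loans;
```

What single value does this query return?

loan_id=800: ✓ → 19443
loan_id=801: ✗
loan_id=802: ✗
loan_id=803: ✗
loan_id=804: ✗
loan_id=805: ✗
loan_id=806: ✓ → 71792
loan_id=807: ✓ → 72781
loan_id=808: ✗
loan_id=809: ✗
loan_id=810: ✓ → 53181
loan_id=811: ✗
loan_id=812: ✗
current_sum = 19443 + 71792 + 72781 + 53181 = 217197

217197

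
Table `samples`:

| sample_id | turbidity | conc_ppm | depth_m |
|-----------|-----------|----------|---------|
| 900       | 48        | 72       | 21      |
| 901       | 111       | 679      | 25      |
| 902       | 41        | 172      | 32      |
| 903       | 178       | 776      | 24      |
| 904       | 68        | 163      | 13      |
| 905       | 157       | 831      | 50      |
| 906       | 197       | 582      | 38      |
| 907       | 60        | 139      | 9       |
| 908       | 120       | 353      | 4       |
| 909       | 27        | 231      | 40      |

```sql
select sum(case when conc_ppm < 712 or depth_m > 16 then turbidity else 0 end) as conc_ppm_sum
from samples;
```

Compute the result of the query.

sample_id=900: ✓ → 48
sample_id=901: ✓ → 111
sample_id=902: ✓ → 41
sample_id=903: ✓ → 178
sample_id=904: ✓ → 68
sample_id=905: ✓ → 157
sample_id=906: ✓ → 197
sample_id=907: ✓ → 60
sample_id=908: ✓ → 120
sample_id=909: ✓ → 27
conc_ppm_sum = 48 + 111 + 41 + 178 + 68 + 157 + 197 + 60 + 120 + 27 = 1007

1007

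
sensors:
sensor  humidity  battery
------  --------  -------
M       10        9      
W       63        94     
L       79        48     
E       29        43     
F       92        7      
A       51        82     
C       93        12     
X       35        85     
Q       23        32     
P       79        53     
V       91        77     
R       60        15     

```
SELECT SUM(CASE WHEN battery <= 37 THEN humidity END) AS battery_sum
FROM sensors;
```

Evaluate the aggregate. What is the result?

sensor=M: ✓ → 10
sensor=W: ✗
sensor=L: ✗
sensor=E: ✗
sensor=F: ✓ → 92
sensor=A: ✗
sensor=C: ✓ → 93
sensor=X: ✗
sensor=Q: ✓ → 23
sensor=P: ✗
sensor=V: ✗
sensor=R: ✓ → 60
battery_sum = 10 + 92 + 93 + 23 + 60 = 278

278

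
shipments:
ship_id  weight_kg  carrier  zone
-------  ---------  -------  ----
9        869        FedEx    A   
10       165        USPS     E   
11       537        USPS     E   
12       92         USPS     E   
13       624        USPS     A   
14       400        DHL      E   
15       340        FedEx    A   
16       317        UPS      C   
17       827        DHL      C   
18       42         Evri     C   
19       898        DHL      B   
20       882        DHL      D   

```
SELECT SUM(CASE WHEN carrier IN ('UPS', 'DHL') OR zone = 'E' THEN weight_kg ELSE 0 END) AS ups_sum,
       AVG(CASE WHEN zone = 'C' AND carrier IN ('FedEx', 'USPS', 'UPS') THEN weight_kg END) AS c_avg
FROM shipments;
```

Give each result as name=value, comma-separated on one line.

[ups_sum: carrier IN ('UPS', 'DHL') OR zone = 'E']
ship_id=9: ✗
ship_id=10: ✓ → 165
ship_id=11: ✓ → 537
ship_id=12: ✓ → 92
ship_id=13: ✗
ship_id=14: ✓ → 400
ship_id=15: ✗
ship_id=16: ✓ → 317
ship_id=17: ✓ → 827
ship_id=18: ✗
ship_id=19: ✓ → 898
ship_id=20: ✓ → 882
ups_sum = 165 + 537 + 92 + 400 + 317 + 827 + 898 + 882 = 4118
—
[c_avg: zone = 'C' AND carrier IN ('FedEx', 'USPS', 'UPS')]
ship_id=9: ✗
ship_id=10: ✗
ship_id=11: ✗
ship_id=12: ✗
ship_id=13: ✗
ship_id=14: ✗
ship_id=15: ✗
ship_id=16: ✓ → 317
ship_id=17: ✗
ship_id=18: ✗
ship_id=19: ✗
ship_id=20: ✗
c_avg = 317

ups_sum=4118, c_avg=317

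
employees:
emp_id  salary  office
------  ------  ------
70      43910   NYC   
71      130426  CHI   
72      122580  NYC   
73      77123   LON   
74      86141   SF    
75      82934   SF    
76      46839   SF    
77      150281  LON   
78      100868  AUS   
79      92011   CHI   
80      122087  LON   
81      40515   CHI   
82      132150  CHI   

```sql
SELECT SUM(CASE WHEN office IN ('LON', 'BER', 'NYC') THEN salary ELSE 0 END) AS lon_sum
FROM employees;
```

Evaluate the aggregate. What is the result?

515981

emp_id=70: ✓ → 43910
emp_id=71: ✗
emp_id=72: ✓ → 122580
emp_id=73: ✓ → 77123
emp_id=74: ✗
emp_id=75: ✗
emp_id=76: ✗
emp_id=77: ✓ → 150281
emp_id=78: ✗
emp_id=79: ✗
emp_id=80: ✓ → 122087
emp_id=81: ✗
emp_id=82: ✗
lon_sum = 43910 + 122580 + 77123 + 150281 + 122087 = 515981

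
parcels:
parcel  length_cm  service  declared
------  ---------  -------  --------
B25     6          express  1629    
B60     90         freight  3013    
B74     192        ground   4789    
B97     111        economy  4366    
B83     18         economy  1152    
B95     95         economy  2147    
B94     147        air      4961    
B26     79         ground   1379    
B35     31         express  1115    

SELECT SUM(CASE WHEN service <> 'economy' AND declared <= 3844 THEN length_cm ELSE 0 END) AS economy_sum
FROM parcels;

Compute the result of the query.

206

parcel=B25: ✓ → 6
parcel=B60: ✓ → 90
parcel=B74: ✗
parcel=B97: ✗
parcel=B83: ✗
parcel=B95: ✗
parcel=B94: ✗
parcel=B26: ✓ → 79
parcel=B35: ✓ → 31
economy_sum = 6 + 90 + 79 + 31 = 206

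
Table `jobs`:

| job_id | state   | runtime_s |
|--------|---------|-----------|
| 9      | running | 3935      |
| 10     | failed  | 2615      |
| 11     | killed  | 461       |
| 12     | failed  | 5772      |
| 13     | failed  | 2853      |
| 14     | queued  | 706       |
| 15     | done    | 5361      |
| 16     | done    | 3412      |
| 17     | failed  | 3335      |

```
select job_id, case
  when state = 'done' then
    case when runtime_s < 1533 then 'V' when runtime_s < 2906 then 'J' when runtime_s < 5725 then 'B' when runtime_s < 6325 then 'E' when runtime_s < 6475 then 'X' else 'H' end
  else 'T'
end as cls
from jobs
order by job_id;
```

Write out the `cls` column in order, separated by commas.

job_id=9: state='running' → outer ELSE → T
job_id=10: state='failed' → outer ELSE → T
job_id=11: state='killed' → outer ELSE → T
job_id=12: state='failed' → outer ELSE → T
job_id=13: state='failed' → outer ELSE → T
job_id=14: state='queued' → outer ELSE → T
job_id=15: state='done' → inner[runtime_s < 5725] → B
job_id=16: state='done' → inner[runtime_s < 5725] → B
job_id=17: state='failed' → outer ELSE → T

T, T, T, T, T, T, B, B, T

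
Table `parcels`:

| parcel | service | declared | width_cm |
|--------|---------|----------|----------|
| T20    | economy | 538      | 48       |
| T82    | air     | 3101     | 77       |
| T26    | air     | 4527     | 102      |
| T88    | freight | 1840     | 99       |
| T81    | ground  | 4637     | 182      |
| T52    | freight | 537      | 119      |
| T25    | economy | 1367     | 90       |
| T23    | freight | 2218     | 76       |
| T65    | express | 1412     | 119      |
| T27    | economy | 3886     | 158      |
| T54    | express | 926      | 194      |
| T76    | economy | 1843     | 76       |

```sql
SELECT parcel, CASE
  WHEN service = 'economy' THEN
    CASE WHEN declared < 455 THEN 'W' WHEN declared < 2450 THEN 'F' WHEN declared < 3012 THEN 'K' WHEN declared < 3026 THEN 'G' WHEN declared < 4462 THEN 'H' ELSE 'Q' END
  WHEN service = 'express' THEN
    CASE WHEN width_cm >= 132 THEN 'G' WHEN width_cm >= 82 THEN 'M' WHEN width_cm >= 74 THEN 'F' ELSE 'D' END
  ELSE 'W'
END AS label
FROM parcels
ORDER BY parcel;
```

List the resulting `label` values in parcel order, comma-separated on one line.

parcel=T20: service='economy' → inner[declared < 2450] → F
parcel=T23: service='freight' → outer ELSE → W
parcel=T25: service='economy' → inner[declared < 2450] → F
parcel=T26: service='air' → outer ELSE → W
parcel=T27: service='economy' → inner[declared < 4462] → H
parcel=T52: service='freight' → outer ELSE → W
parcel=T54: service='express' → inner[width_cm >= 132] → G
parcel=T65: service='express' → inner[width_cm >= 82] → M
parcel=T76: service='economy' → inner[declared < 2450] → F
parcel=T81: service='ground' → outer ELSE → W
parcel=T82: service='air' → outer ELSE → W
parcel=T88: service='freight' → outer ELSE → W

F, W, F, W, H, W, G, M, F, W, W, W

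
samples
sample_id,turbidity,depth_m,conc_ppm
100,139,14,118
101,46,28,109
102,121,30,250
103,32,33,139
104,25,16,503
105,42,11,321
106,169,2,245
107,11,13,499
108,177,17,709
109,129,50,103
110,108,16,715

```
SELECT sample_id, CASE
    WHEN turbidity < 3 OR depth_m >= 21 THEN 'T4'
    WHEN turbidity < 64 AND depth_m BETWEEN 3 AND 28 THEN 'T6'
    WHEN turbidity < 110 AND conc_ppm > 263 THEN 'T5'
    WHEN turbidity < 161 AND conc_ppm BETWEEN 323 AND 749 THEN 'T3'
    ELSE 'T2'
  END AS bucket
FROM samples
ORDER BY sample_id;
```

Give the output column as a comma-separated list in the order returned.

T2, T4, T4, T4, T6, T6, T2, T6, T2, T4, T5

sample_id=100: ELSE → T2
sample_id=101: turbidity < 3 OR depth_m >= 21 → T4
sample_id=102: turbidity < 3 OR depth_m >= 21 → T4
sample_id=103: turbidity < 3 OR depth_m >= 21 → T4
sample_id=104: turbidity < 64 AND depth_m BETWEEN 3 AND 28 → T6
sample_id=105: turbidity < 64 AND depth_m BETWEEN 3 AND 28 → T6
sample_id=106: ELSE → T2
sample_id=107: turbidity < 64 AND depth_m BETWEEN 3 AND 28 → T6
sample_id=108: ELSE → T2
sample_id=109: turbidity < 3 OR depth_m >= 21 → T4
sample_id=110: turbidity < 110 AND conc_ppm > 263 → T5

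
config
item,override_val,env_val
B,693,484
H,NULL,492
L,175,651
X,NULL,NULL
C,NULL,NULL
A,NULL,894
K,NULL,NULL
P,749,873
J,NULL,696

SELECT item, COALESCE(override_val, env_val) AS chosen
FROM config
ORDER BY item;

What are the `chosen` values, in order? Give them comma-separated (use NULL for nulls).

894, 693, NULL, 492, 696, NULL, 175, 749, NULL

item=A: override_val=NULL, env_val=894 → 894
item=B: override_val=693 → 693
item=C: override_val=NULL, env_val=NULL (all NULL) → NULL
item=H: override_val=NULL, env_val=492 → 492
item=J: override_val=NULL, env_val=696 → 696
item=K: override_val=NULL, env_val=NULL (all NULL) → NULL
item=L: override_val=175 → 175
item=P: override_val=749 → 749
item=X: override_val=NULL, env_val=NULL (all NULL) → NULL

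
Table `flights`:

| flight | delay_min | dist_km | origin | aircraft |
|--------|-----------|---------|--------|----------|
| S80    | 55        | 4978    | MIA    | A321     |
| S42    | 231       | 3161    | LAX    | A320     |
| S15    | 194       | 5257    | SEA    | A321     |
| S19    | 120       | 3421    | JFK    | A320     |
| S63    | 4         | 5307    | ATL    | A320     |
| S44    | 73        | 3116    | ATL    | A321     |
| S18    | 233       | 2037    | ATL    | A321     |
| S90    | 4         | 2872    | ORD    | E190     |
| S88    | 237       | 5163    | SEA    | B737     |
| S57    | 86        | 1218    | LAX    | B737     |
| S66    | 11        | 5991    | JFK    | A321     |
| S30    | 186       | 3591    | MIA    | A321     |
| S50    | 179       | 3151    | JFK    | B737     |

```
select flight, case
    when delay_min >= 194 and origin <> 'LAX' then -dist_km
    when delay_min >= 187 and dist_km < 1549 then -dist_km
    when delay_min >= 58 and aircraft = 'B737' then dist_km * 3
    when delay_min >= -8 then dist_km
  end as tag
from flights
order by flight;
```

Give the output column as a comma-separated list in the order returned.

-5257, -2037, 3421, 3591, 3161, 3116, 9453, 3654, 5307, 5991, 4978, -5163, 2872

flight=S15: delay_min >= 194 and origin <> 'LAX' → -5257
flight=S18: delay_min >= 194 and origin <> 'LAX' → -2037
flight=S19: delay_min >= -8 → 3421
flight=S30: delay_min >= -8 → 3591
flight=S42: delay_min >= -8 → 3161
flight=S44: delay_min >= -8 → 3116
flight=S50: delay_min >= 58 and aircraft = 'B737' → 9453
flight=S57: delay_min >= 58 and aircraft = 'B737' → 3654
flight=S63: delay_min >= -8 → 5307
flight=S66: delay_min >= -8 → 5991
flight=S80: delay_min >= -8 → 4978
flight=S88: delay_min >= 194 and origin <> 'LAX' → -5163
flight=S90: delay_min >= -8 → 2872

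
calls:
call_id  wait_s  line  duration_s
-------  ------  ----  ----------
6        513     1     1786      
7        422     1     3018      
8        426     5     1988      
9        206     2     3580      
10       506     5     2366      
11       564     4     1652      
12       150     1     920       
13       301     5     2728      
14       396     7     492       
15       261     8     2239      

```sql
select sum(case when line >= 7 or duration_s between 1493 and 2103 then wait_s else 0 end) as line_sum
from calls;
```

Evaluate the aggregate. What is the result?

2160

call_id=6: ✓ → 513
call_id=7: ✗
call_id=8: ✓ → 426
call_id=9: ✗
call_id=10: ✗
call_id=11: ✓ → 564
call_id=12: ✗
call_id=13: ✗
call_id=14: ✓ → 396
call_id=15: ✓ → 261
line_sum = 513 + 426 + 564 + 396 + 261 = 2160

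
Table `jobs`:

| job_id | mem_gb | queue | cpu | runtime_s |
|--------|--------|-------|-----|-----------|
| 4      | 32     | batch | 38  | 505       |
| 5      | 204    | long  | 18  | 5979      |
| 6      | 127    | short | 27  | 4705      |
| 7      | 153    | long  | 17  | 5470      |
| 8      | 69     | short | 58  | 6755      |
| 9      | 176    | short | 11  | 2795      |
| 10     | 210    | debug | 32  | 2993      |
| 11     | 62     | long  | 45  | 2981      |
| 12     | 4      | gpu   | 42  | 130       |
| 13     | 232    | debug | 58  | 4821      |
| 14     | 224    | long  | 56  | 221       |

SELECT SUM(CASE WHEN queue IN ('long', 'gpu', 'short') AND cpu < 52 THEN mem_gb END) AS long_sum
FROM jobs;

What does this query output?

726

job_id=4: ✗
job_id=5: ✓ → 204
job_id=6: ✓ → 127
job_id=7: ✓ → 153
job_id=8: ✗
job_id=9: ✓ → 176
job_id=10: ✗
job_id=11: ✓ → 62
job_id=12: ✓ → 4
job_id=13: ✗
job_id=14: ✗
long_sum = 204 + 127 + 153 + 176 + 62 + 4 = 726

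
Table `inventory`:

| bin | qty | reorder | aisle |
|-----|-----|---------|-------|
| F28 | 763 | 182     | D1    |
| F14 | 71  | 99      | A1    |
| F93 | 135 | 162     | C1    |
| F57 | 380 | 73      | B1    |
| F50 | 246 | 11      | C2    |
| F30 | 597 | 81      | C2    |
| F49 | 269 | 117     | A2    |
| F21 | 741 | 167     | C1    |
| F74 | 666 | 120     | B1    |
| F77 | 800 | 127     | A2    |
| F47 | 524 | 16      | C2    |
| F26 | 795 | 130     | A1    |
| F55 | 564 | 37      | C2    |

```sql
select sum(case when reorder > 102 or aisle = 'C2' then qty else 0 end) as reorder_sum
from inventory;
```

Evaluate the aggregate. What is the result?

6100

bin=F28: ✓ → 763
bin=F14: ✗
bin=F93: ✓ → 135
bin=F57: ✗
bin=F50: ✓ → 246
bin=F30: ✓ → 597
bin=F49: ✓ → 269
bin=F21: ✓ → 741
bin=F74: ✓ → 666
bin=F77: ✓ → 800
bin=F47: ✓ → 524
bin=F26: ✓ → 795
bin=F55: ✓ → 564
reorder_sum = 763 + 135 + 246 + 597 + 269 + 741 + 666 + 800 + 524 + 795 + 564 = 6100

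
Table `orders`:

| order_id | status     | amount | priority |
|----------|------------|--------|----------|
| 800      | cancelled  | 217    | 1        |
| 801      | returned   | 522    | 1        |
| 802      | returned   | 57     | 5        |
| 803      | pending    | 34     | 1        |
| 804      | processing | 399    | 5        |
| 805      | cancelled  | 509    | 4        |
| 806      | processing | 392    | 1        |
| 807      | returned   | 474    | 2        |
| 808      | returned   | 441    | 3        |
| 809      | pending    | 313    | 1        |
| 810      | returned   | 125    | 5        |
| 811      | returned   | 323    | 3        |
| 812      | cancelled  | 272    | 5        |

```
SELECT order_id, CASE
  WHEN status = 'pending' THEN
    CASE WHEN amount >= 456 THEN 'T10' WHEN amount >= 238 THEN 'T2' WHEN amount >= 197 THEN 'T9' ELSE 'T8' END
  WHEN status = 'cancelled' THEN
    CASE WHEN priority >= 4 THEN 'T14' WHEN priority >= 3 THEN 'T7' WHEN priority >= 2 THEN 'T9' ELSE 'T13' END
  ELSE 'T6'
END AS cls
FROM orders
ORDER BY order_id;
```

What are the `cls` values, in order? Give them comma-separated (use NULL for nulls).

order_id=800: status='cancelled' → inner[ELSE] → T13
order_id=801: status='returned' → outer ELSE → T6
order_id=802: status='returned' → outer ELSE → T6
order_id=803: status='pending' → inner[ELSE] → T8
order_id=804: status='processing' → outer ELSE → T6
order_id=805: status='cancelled' → inner[priority >= 4] → T14
order_id=806: status='processing' → outer ELSE → T6
order_id=807: status='returned' → outer ELSE → T6
order_id=808: status='returned' → outer ELSE → T6
order_id=809: status='pending' → inner[amount >= 238] → T2
order_id=810: status='returned' → outer ELSE → T6
order_id=811: status='returned' → outer ELSE → T6
order_id=812: status='cancelled' → inner[priority >= 4] → T14

T13, T6, T6, T8, T6, T14, T6, T6, T6, T2, T6, T6, T14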